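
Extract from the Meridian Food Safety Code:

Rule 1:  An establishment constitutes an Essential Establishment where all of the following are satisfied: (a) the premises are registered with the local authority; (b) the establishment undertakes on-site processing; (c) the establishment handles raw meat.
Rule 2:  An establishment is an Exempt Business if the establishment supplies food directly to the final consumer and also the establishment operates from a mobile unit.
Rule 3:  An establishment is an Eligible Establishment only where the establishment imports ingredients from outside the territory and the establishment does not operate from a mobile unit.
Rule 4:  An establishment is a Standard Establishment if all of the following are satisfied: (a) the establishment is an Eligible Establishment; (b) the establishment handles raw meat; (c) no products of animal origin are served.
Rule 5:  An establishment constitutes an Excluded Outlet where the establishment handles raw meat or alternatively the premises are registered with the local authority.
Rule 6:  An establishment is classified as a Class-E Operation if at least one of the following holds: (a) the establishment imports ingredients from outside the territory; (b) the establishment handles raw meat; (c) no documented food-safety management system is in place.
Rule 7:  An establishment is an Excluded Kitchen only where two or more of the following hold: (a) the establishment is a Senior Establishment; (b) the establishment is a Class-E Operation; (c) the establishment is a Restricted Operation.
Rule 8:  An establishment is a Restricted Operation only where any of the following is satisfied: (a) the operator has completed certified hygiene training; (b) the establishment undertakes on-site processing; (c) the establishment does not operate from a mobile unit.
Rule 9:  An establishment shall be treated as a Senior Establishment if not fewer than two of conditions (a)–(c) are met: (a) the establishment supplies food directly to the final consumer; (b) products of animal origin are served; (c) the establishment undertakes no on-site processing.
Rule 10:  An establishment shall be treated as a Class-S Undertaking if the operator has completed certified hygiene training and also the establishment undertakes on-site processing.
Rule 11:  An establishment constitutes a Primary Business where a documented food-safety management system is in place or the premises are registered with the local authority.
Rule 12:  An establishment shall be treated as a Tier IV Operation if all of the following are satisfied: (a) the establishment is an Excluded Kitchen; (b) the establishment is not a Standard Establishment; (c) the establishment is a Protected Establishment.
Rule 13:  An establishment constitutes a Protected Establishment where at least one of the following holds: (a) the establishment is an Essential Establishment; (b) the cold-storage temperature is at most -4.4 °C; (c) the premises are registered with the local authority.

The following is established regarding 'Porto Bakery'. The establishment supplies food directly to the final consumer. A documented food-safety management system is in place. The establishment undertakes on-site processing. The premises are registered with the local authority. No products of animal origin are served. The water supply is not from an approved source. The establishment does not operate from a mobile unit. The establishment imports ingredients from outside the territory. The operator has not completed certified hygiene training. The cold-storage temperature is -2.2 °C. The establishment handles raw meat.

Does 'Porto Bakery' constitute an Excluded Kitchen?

rule 9 — Senior Establishment: the establishment supplies food directly to the final consumer? yes; products of animal origin are served? no; the establishment undertakes no on-site processing? no — 1 of 3 hold (need ≥2) → not satisfied.
rule 6 — Class-E Operation: [the establishment imports ingredients from outside the territory? yes] OR [the establishment handles raw meat? yes] OR [no documented food-safety management system is in place? no] → satisfied.
rule 8 — Restricted Operation: [the operator has completed certified hygiene training? no] OR [the establishment undertakes on-site processing? yes] OR [the establishment does not operate from a mobile unit? yes] → satisfied.
rule 7 — Excluded Kitchen: Senior Establishment (rule 9)? no; Class-E Operation (rule 6)? yes; Restricted Operation (rule 8)? yes — 2 of 3 hold (need ≥2) → satisfied.

Yes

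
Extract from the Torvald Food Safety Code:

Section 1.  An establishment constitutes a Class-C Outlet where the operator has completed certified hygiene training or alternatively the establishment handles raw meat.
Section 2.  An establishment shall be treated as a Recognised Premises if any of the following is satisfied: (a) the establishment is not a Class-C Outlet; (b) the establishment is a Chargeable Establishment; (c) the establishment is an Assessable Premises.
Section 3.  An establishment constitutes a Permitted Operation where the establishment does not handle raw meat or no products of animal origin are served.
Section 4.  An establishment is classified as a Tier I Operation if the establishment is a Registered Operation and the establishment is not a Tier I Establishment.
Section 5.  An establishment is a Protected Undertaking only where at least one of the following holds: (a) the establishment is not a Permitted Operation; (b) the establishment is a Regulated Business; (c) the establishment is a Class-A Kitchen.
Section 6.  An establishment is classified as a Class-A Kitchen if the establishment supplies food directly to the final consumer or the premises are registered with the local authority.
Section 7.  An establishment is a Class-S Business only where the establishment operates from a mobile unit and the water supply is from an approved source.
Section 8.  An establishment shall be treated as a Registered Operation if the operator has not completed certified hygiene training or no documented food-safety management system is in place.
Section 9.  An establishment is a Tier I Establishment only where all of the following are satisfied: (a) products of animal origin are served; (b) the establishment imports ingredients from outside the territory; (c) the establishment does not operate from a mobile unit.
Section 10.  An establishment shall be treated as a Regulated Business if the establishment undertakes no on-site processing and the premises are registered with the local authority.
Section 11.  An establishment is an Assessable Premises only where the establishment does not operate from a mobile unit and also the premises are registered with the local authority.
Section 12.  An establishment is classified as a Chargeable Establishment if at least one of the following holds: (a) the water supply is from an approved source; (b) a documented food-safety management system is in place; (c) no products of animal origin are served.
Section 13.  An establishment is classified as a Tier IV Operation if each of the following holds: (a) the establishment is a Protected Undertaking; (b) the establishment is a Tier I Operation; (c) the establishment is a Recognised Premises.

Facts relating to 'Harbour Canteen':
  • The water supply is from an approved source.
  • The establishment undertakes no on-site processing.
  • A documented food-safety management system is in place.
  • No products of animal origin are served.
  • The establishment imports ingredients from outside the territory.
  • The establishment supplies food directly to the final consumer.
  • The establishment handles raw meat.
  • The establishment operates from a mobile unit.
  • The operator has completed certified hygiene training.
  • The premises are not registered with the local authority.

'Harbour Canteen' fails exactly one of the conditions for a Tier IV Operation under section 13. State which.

section 3 — Permitted Operation: [the establishment does not handle raw meat? no] OR [no products of animal origin are served? yes] → satisfied.
section 10 — Regulated Business: [the establishment undertakes no on-site processing? yes] AND [the premises are registered with the local authority? no] → not satisfied.
section 6 — Class-A Kitchen: [the establishment supplies food directly to the final consumer? yes] OR [the premises are registered with the local authority? no] → satisfied.
section 5 — Protected Undertaking: [not a Permitted Operation (section 3)? no] OR [Regulated Business (section 10)? no] OR [Class-A Kitchen (section 6)? yes] → satisfied.
section 8 — Registered Operation: [the operator has not completed certified hygiene training? no] OR [no documented food-safety management system is in place? no] → not satisfied.
section 9 — Tier I Establishment: [products of animal origin are served? no] AND [the establishment imports ingredients from outside the territory? yes] AND [the establishment does not operate from a mobile unit? no] → not satisfied.
section 4 — Tier I Operation: [Registered Operation (section 8)? no] AND [not a Tier I Establishment (section 9)? yes] → not satisfied.
section 1 — Class-C Outlet: [the operator has completed certified hygiene training? yes] OR [the establishment handles raw meat? yes] → satisfied.
section 12 — Chargeable Establishment: [the water supply is from an approved source? yes] OR [a documented food-safety management system is in place? yes] OR [no products of animal origin are served? yes] → satisfied.
section 11 — Assessable Premises: [the establishment does not operate from a mobile unit? no] AND [the premises are registered with the local authority? no] → not satisfied.
section 2 — Recognised Premises: [not a Class-C Outlet (section 1)? no] OR [Chargeable Establishment (section 12)? yes] OR [Assessable Premises (section 11)? no] → satisfied.
section 13 — Tier IV Operation: [Protected Undertaking (section 5)? yes] AND [Tier I Operation (section 4)? no] AND [Recognised Premises (section 2)? yes] → not satisfied.

Tier I Operation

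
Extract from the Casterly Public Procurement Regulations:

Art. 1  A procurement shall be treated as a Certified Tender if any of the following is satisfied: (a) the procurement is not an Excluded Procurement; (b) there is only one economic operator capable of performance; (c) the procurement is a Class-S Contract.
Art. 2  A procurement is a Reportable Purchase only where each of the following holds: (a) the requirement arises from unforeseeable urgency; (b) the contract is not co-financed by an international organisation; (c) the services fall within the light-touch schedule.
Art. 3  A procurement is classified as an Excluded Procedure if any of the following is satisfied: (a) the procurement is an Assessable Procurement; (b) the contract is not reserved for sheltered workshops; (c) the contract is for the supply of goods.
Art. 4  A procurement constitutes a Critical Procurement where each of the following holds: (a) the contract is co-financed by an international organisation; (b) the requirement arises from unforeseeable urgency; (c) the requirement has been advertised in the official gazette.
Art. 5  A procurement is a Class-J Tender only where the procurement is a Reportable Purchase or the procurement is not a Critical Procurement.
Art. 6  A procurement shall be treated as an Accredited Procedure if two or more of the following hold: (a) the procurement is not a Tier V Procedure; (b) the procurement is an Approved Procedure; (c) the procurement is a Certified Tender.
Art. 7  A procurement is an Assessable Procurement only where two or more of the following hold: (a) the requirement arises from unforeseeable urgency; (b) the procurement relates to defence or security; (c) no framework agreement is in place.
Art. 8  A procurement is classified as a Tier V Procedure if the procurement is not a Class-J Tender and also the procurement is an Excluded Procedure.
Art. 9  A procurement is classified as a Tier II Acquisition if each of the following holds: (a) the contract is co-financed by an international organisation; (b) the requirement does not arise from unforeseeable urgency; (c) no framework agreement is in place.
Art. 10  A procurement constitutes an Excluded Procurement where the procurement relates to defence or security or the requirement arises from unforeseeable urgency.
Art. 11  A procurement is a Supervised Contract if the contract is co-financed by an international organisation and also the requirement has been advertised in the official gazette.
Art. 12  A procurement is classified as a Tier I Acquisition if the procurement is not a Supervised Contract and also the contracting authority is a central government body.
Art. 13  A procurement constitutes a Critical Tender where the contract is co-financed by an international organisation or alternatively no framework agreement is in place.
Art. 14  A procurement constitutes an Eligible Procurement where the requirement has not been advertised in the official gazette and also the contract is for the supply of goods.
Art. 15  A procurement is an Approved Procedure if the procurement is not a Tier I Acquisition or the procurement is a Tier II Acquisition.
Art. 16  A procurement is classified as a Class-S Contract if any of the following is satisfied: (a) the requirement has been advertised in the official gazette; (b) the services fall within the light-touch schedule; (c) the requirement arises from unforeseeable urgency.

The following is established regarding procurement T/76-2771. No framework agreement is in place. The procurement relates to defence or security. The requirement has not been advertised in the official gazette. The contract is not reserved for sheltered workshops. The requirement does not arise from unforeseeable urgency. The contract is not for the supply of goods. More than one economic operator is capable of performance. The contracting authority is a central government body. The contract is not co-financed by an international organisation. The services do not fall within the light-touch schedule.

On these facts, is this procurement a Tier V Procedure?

No

Under article 2: the requirement arises from unforeseeable urgency? no; and the contract is not co-financed by an international organisation? yes; and the services fall within the light-touch schedule? no. So the procurement is not a Reportable Purchase.
Under article 4: the contract is co-financed by an international organisation? no; and the requirement arises from unforeseeable urgency? no; and the requirement has been advertised in the official gazette? no. So the procurement is not a Critical Procurement.
Under article 5: Reportable Purchase (article 2)? no; or not a Critical Procurement (article 4)? yes. So the procurement is a Class-J Tender.
Under article 7: the requirement arises from unforeseeable urgency? no; the procurement relates to defence or security? yes; no framework agreement is in place? yes — 2 of 3 hold (need ≥2) → satisfied.
Under article 3: Assessable Procurement (article 7)? yes; or the contract is not reserved for sheltered workshops? yes; or the contract is for the supply of goods? no. So the procurement is an Excluded Procedure.
Under article 8: not a Class-J Tender (article 5)? no; and Excluded Procedure (article 3)? yes. So the procurement is not a Tier V Procedure.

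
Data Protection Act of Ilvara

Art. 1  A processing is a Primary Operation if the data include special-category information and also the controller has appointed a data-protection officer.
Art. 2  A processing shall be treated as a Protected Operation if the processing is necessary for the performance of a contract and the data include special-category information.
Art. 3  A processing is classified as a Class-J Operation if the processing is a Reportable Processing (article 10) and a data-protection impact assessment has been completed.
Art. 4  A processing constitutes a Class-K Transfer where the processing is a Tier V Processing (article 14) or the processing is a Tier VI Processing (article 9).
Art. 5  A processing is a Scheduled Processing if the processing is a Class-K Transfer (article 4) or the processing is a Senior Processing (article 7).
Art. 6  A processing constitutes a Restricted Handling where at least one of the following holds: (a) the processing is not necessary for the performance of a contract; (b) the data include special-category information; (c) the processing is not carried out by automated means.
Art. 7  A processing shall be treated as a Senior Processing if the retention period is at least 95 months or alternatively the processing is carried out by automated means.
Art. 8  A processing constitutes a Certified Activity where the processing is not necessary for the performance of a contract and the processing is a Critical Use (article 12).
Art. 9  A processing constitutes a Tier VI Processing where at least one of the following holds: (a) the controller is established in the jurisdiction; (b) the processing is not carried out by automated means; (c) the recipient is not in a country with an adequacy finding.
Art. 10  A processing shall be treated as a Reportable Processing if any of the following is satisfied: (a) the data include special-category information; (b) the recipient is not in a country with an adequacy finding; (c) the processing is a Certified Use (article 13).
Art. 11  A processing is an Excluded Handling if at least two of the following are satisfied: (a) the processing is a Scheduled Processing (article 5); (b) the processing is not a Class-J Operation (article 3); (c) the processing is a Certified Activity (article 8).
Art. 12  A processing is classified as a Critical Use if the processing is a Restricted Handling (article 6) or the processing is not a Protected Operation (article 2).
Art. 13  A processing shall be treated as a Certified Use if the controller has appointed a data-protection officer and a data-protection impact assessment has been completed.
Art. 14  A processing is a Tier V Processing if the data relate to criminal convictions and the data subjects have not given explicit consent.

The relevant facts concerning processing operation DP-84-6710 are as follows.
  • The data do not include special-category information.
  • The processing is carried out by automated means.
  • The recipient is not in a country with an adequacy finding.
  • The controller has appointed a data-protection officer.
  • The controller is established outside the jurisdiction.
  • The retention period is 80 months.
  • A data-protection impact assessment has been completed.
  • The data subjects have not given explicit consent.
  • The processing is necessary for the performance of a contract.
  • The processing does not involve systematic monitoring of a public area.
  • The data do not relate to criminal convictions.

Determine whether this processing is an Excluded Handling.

No

article 14 — Tier V Processing: [the data relate to criminal convictions? no] AND [the data subjects have not given explicit consent? yes] → not satisfied.
article 9 — Tier VI Processing: [the controller is established in the jurisdiction? no] OR [the processing is not carried out by automated means? no] OR [the recipient is not in a country with an adequacy finding? yes] → satisfied.
article 4 — Class-K Transfer: [Tier V Processing (article 14)? no] OR [Tier VI Processing (article 9)? yes] → satisfied.
article 7 — Senior Processing: [retention period: 80 months ≥ 95 months? no] OR [the processing is carried out by automated means? yes] → satisfied.
article 5 — Scheduled Processing: [Class-K Transfer (article 4)? yes] OR [Senior Processing (article 7)? yes] → satisfied.
article 13 — Certified Use: [the controller has appointed a data-protection officer? yes] AND [a data-protection impact assessment has been completed? yes] → satisfied.
article 10 — Reportable Processing: [the data include special-category information? no] OR [the recipient is not in a country with an adequacy finding? yes] OR [Certified Use (article 13)? yes] → satisfied.
article 3 — Class-J Operation: [Reportable Processing (article 10)? yes] AND [a data-protection impact assessment has been completed? yes] → satisfied.
article 6 — Restricted Handling: [the processing is not necessary for the performance of a contract? no] OR [the data include special-category information? no] OR [the processing is not carried out by automated means? no] → not satisfied.
article 2 — Protected Operation: [the processing is necessary for the performance of a contract? yes] AND [the data include special-category information? no] → not satisfied.
article 12 — Critical Use: [Restricted Handling (article 6)? no] OR [not a Protected Operation (article 2)? yes] → satisfied.
article 8 — Certified Activity: [the processing is not necessary for the performance of a contract? no] AND [Critical Use (article 12)? yes] → not satisfied.
article 11 — Excluded Handling: Scheduled Processing (article 5)? yes; not a Class-J Operation (article 3)? no; Certified Activity (article 8)? no — 1 of 3 hold (need ≥2) → not satisfied.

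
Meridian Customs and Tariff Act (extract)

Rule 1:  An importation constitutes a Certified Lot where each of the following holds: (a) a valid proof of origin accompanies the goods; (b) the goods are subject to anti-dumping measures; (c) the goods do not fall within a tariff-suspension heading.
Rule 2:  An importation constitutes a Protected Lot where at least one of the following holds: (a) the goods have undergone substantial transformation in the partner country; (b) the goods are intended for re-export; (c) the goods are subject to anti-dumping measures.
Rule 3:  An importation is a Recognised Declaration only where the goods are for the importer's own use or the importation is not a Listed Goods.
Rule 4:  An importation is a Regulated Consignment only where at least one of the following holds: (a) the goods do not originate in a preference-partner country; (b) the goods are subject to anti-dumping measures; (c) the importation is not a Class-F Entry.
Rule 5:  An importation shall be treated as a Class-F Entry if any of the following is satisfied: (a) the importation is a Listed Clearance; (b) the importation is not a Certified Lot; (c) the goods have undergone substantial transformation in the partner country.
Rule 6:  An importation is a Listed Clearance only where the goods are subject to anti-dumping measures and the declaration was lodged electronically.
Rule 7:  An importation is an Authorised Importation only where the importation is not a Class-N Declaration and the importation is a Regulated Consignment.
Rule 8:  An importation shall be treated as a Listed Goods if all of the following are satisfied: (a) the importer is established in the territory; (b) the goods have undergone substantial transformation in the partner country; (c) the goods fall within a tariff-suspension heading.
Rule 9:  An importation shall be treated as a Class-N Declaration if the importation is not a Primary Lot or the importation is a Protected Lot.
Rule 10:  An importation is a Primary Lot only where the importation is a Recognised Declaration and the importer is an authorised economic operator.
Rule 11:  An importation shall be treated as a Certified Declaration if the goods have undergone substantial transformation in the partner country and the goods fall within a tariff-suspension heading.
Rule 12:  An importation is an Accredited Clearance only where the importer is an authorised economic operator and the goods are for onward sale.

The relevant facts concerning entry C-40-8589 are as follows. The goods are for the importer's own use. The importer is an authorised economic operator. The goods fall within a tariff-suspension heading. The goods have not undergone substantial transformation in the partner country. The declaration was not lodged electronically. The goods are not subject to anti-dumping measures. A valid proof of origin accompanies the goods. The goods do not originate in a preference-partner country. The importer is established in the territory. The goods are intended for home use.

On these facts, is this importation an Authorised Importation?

Under rule 8: the importer is established in the territory? yes; and the goods have undergone substantial transformation in the partner country? no; and the goods fall within a tariff-suspension heading? yes. So the importation is not a Listed Goods.
Under rule 3: the goods are for the importer's own use? yes; or not a Listed Goods (rule 8)? yes. So the importation is a Recognised Declaration.
Under rule 10: Recognised Declaration (rule 3)? yes; and the importer is an authorised economic operator? yes. So the importation is a Primary Lot.
Under rule 2: the goods have undergone substantial transformation in the partner country? no; or the goods are intended for re-export? no; or the goods are subject to anti-dumping measures? no. So the importation is not a Protected Lot.
Under rule 9: not a Primary Lot (rule 10)? no; or Protected Lot (rule 2)? no. So the importation is not a Class-N Declaration.
Under rule 6: the goods are subject to anti-dumping measures? no; and the declaration was lodged electronically? no. So the importation is not a Listed Clearance.
Under rule 1: a valid proof of origin accompanies the goods? yes; and the goods are subject to anti-dumping measures? no; and the goods do not fall within a tariff-suspension heading? no. So the importation is not a Certified Lot.
Under rule 5: Listed Clearance (rule 6)? no; or not a Certified Lot (rule 1)? yes; or the goods have undergone substantial transformation in the partner country? no. So the importation is a Class-F Entry.
Under rule 4: the goods do not originate in a preference-partner country? yes; or the goods are subject to anti-dumping measures? no; or not a Class-F Entry (rule 5)? no. So the importation is a Regulated Consignment.
Under rule 7: not a Class-N Declaration (rule 9)? yes; and Regulated Consignment (rule 4)? yes. So the importation is an Authorised Importation.

Yes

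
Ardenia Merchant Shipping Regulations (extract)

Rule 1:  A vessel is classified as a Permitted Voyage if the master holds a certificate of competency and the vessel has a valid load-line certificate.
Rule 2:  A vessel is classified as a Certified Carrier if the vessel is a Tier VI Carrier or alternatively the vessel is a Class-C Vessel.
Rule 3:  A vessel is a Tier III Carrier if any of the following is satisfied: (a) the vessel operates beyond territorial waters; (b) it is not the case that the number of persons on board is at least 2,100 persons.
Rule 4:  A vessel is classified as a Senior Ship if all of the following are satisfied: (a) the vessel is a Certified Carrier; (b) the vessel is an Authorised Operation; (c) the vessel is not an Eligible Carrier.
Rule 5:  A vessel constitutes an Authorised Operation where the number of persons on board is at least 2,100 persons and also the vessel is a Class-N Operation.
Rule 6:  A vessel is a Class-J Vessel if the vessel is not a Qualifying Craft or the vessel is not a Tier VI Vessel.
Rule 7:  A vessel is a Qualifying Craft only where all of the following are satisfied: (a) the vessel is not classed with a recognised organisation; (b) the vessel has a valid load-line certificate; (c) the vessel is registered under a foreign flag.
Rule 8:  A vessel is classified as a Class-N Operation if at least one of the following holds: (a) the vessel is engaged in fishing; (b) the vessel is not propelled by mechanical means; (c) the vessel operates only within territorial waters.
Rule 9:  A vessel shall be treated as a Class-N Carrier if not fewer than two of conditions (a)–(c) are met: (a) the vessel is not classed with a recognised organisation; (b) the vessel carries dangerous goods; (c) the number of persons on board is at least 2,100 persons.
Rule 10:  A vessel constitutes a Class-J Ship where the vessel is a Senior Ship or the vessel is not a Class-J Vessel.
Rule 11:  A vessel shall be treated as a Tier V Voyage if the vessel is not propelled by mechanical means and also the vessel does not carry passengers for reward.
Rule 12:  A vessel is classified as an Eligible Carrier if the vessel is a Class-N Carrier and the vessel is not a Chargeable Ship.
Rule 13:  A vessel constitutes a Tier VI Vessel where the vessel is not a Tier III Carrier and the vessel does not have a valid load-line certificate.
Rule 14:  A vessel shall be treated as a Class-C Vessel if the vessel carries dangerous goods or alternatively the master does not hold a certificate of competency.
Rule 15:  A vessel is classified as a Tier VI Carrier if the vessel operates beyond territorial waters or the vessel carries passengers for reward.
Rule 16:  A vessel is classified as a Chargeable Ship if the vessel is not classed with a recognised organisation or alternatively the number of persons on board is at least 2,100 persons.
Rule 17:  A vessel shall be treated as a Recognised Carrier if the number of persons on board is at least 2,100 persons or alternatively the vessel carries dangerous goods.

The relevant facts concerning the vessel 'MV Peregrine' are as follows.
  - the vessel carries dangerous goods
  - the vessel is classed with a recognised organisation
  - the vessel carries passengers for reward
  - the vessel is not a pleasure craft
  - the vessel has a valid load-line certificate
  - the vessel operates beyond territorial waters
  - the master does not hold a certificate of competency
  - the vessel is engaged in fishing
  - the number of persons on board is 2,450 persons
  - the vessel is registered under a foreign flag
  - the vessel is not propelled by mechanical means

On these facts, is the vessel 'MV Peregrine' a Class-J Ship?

Yes

rule 15 — Tier VI Carrier: [the vessel operates beyond territorial waters? yes] OR [the vessel carries passengers for reward? yes] → satisfied.
rule 14 — Class-C Vessel: [the vessel carries dangerous goods? yes] OR [the master does not hold a certificate of competency? yes] → satisfied.
rule 2 — Certified Carrier: [Tier VI Carrier (rule 15)? yes] OR [Class-C Vessel (rule 14)? yes] → satisfied.
rule 8 — Class-N Operation: [the vessel is engaged in fishing? yes] OR [the vessel is not propelled by mechanical means? yes] OR [the vessel operates only within territorial waters? no] → satisfied.
rule 5 — Authorised Operation: [number of persons on board: 2,450 persons ≥ 2,100 persons? yes] AND [Class-N Operation (rule 8)? yes] → satisfied.
rule 9 — Class-N Carrier: the vessel is not classed with a recognised organisation? no; the vessel carries dangerous goods? yes; number of persons on board: 2,450 persons ≥ 2,100 persons? yes — 2 of 3 hold (need ≥2) → satisfied.
rule 16 — Chargeable Ship: [the vessel is not classed with a recognised organisation? no] OR [number of persons on board: 2,450 persons ≥ 2,100 persons? yes] → satisfied.
rule 12 — Eligible Carrier: [Class-N Carrier (rule 9)? yes] AND [not a Chargeable Ship (rule 16)? no] → not satisfied.
rule 4 — Senior Ship: [Certified Carrier (rule 2)? yes] AND [Authorised Operation (rule 5)? yes] AND [not an Eligible Carrier (rule 12)? yes] → satisfied.
rule 7 — Qualifying Craft: [the vessel is not classed with a recognised organisation? no] AND [the vessel has a valid load-line certificate? yes] AND [the vessel is registered under a foreign flag? yes] → not satisfied.
rule 3 — Tier III Carrier: [the vessel operates beyond territorial waters? yes] OR [number of persons on board: 2,450 persons ≥ 2,100 persons? yes, so negated condition no] → satisfied.
rule 13 — Tier VI Vessel: [not a Tier III Carrier (rule 3)? no] AND [the vessel does not have a valid load-line certificate? no] → not satisfied.
rule 6 — Class-J Vessel: [not a Qualifying Craft (rule 7)? yes] OR [not a Tier VI Vessel (rule 13)? yes] → satisfied.
rule 10 — Class-J Ship: [Senior Ship (rule 4)? yes] OR [not a Class-J Vessel (rule 6)? no] → satisfied.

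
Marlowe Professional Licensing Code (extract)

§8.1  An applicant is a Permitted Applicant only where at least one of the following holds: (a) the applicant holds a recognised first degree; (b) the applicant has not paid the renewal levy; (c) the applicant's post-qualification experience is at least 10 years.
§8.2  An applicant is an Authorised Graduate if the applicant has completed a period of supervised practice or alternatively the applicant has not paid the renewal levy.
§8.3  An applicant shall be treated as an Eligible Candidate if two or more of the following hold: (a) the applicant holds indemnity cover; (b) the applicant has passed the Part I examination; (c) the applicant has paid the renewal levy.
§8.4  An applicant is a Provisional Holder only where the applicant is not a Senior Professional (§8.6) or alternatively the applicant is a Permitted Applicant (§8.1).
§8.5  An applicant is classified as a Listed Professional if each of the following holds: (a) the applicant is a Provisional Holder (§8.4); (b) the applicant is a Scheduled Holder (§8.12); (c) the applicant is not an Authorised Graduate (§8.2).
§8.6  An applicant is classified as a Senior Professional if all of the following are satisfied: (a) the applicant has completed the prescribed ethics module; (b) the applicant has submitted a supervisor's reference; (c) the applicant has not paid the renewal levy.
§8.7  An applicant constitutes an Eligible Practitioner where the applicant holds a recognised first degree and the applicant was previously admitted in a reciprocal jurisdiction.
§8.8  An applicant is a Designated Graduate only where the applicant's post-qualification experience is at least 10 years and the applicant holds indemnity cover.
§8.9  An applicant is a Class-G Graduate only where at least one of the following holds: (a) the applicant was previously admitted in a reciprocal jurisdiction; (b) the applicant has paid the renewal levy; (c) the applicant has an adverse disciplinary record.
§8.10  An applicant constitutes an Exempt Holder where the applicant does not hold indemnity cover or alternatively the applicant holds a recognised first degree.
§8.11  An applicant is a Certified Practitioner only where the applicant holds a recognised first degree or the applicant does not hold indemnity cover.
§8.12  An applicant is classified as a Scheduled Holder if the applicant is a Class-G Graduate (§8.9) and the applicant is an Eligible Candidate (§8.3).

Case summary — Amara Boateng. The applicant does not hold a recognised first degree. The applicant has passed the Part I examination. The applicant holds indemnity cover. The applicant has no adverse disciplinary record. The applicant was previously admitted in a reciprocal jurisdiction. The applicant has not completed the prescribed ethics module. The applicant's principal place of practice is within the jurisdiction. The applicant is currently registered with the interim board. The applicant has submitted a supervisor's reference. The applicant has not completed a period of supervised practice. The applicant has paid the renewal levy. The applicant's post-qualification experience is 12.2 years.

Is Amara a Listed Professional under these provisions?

Yes

Under §8.6: the applicant has completed the prescribed ethics module? no; and the applicant has submitted a supervisor's reference? yes; and the applicant has not paid the renewal levy? no. So the applicant is not a Senior Professional.
Under §8.1: the applicant holds a recognised first degree? no; or the applicant has not paid the renewal levy? no; or applicant's post-qualification experience: 12.2 years ≥ 10 years? yes. So the applicant is a Permitted Applicant.
Under §8.4: not a Senior Professional (§8.6)? yes; or Permitted Applicant (§8.1)? yes. So the applicant is a Provisional Holder.
Under §8.9: the applicant was previously admitted in a reciprocal jurisdiction? yes; or the applicant has paid the renewal levy? yes; or the applicant has an adverse disciplinary record? no. So the applicant is a Class-G Graduate.
Under §8.3: the applicant holds indemnity cover? yes; the applicant has passed the Part I examination? yes; the applicant has paid the renewal levy? yes — 3 of 3 hold (need ≥2) → satisfied.
Under §8.12: Class-G Graduate (§8.9)? yes; and Eligible Candidate (§8.3)? yes. So the applicant is a Scheduled Holder.
Under §8.2: the applicant has completed a period of supervised practice? no; or the applicant has not paid the renewal levy? no. So the applicant is not an Authorised Graduate.
Under §8.5: Provisional Holder (§8.4)? yes; and Scheduled Holder (§8.12)? yes; and not an Authorised Graduate (§8.2)? yes. So the applicant is a Listed Professional.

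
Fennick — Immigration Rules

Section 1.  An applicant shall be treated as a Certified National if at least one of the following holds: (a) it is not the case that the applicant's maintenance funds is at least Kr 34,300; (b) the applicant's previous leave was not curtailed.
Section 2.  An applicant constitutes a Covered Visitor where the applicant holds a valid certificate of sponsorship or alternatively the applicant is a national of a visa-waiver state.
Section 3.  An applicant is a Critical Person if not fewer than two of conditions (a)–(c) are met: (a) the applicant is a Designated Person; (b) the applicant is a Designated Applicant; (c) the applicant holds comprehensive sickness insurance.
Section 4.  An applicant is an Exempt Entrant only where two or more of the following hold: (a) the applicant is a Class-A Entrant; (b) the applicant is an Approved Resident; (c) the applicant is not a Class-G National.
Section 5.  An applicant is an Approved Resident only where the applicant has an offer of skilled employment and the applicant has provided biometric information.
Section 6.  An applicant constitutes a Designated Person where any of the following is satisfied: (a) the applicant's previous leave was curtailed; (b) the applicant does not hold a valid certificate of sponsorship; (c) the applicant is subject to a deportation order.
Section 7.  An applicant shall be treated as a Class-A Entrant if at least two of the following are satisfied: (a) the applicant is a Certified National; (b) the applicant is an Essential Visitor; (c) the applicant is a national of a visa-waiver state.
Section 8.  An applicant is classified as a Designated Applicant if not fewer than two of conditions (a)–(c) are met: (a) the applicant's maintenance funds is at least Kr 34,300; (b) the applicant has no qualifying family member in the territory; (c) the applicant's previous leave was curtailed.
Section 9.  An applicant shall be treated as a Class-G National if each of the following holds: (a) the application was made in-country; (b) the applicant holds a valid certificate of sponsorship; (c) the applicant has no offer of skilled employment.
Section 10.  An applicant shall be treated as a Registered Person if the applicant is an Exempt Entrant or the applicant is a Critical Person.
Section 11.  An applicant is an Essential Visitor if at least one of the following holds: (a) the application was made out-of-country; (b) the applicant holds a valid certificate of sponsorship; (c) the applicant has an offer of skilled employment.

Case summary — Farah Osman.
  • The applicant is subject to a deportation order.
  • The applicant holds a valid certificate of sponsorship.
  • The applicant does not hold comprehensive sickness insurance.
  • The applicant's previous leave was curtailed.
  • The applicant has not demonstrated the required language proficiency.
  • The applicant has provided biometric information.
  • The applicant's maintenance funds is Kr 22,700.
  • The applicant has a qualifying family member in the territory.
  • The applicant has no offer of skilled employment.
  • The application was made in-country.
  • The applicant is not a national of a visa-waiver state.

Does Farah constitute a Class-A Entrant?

Under section 1: applicant's maintenance funds: Kr 22,700 ≥ Kr 34,300? no, so negated condition yes; or the applicant's previous leave was not curtailed? no. So the applicant is a Certified National.
Under section 11: the application was made out-of-country? no; or the applicant holds a valid certificate of sponsorship? yes; or the applicant has an offer of skilled employment? no. So the applicant is an Essential Visitor.
Under section 7: Certified National (section 1)? yes; Essential Visitor (section 11)? yes; the applicant is a national of a visa-waiver state? no — 2 of 3 hold (need ≥2) → satisfied.

Yes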